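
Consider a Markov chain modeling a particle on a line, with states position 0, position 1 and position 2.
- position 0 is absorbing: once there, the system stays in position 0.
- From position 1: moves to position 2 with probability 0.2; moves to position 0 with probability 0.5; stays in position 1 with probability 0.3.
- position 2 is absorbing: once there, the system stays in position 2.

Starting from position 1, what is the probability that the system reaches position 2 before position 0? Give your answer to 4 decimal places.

Let h(s) be the probability of absorption at position 2 starting from transient state s. Then h(position 2) = 1 and h(position 0) = 0. By first-step analysis:
h(position 1) = 0.5·0 + 0.3·h(position 1) + 0.2·1
Solving: h(position 1) = 0.2857.
Starting from position 1, the probability is 0.2857.

0.2857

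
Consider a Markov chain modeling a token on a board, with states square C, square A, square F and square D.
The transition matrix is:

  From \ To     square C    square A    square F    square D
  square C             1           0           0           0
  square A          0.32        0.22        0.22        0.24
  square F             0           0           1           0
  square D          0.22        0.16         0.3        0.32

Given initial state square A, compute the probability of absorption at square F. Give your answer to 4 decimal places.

Let h(s) be the probability of absorption at square F starting from transient state s. Then h(square F) = 1 and h(square C) = 0. By first-step analysis:
h(square A) = 0.32·0 + 0.22·h(square A) + 0.22·1 + 0.24·h(square D)
h(square D) = 0.22·0 + 0.16·h(square A) + 0.3·1 + 0.32·h(square D)
Solving: h(square A) = 0.4504, h(square D) = 0.5472.
Starting from square A, the probability is 0.4504.

0.4504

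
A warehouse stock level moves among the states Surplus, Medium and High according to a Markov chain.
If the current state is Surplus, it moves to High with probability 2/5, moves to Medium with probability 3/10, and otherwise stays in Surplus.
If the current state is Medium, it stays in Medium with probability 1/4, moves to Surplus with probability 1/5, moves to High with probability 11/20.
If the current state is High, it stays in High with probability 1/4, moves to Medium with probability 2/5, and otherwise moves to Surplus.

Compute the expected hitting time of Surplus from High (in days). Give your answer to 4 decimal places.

Let t(s) be the expected number of days to first reach Surplus from state s, with t(Surplus) = 0. Conditioning on the first day:
t(Medium) = 1 + 0.25·t(Medium) + 0.55·t(High)
t(High) = 1 + 0.4·t(Medium) + 0.25·t(High)
Solving: t(Medium) = 3.7956, t(High) = 3.3577.
Expected days from High to Surplus: 3.3577.

3.3577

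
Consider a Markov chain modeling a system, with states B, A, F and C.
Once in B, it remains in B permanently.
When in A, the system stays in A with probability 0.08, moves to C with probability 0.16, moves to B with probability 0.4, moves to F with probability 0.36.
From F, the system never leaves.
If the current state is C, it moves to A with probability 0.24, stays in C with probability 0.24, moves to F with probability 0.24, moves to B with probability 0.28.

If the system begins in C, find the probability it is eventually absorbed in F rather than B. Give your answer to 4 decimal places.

Let h(s) be the probability of absorption at F starting from transient state s. Then h(F) = 1 and h(B) = 0. By first-step analysis:
h(A) = 0.4·0 + 0.08·h(A) + 0.36·1 + 0.16·h(C)
h(C) = 0.28·0 + 0.24·h(A) + 0.24·1 + 0.24·h(C)
Solving: h(A) = 0.4722, h(C) = 0.4649.
Starting from C, the probability is 0.4649.

0.4649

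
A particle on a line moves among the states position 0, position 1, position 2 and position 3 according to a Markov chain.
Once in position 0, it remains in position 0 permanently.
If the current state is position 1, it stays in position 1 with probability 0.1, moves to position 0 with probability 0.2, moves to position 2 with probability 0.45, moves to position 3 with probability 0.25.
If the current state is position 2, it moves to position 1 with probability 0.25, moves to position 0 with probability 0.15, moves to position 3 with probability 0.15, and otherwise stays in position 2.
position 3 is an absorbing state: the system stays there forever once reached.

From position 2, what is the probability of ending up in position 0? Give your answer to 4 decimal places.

0.4837

Let h(s) be the probability of absorption at position 0 starting from transient state s. Then h(position 0) = 1 and h(position 3) = 0. By first-step analysis:
h(position 1) = 0.2·1 + 0.1·h(position 1) + 0.45·h(position 2) + 0.25·0
h(position 2) = 0.15·1 + 0.25·h(position 1) + 0.45·h(position 2) + 0.15·0
Solving: h(position 1) = 0.4641, h(position 2) = 0.4837.
Starting from position 2, the probability is 0.4837.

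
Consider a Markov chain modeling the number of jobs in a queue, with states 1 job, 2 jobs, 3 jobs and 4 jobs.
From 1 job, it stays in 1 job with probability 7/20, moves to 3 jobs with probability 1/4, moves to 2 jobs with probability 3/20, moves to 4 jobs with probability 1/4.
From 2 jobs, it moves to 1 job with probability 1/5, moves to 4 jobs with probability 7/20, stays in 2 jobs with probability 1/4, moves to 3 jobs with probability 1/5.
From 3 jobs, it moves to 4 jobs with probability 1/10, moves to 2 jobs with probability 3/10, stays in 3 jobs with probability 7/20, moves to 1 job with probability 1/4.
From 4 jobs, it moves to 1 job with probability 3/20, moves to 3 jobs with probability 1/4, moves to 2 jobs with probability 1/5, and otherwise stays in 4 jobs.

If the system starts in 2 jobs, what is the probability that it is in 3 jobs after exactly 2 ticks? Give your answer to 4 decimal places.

Propagate the distribution vector 2 ticks from 2 jobs.
After 0 ticks: (0.0000, 1.0000, 0.0000, 0.0000)
After 1 tick: (0.2000, 0.2500, 0.2000, 0.3500)
After 2 ticks: (0.2225, 0.2225, 0.2575, 0.2975)
P(in 3 jobs after 2 ticks) = 0.2575

0.2575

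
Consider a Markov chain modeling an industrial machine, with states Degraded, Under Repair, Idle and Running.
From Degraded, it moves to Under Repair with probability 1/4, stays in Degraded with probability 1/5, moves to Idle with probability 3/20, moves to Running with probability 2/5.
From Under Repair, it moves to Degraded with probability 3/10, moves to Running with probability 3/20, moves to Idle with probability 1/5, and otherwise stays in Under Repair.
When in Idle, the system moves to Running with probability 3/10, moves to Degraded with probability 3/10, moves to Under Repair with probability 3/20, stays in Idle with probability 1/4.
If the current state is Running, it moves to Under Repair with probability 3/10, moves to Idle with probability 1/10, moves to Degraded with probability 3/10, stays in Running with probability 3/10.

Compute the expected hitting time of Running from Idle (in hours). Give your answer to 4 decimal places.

Let t(s) be the expected number of hours to first reach Running from state s, with t(Running) = 0. Conditioning on the first hour:
t(Degraded) = 1 + 0.2·t(Degraded) + 0.25·t(Under Repair) + 0.15·t(Idle)
t(Under Repair) = 1 + 0.3·t(Degraded) + 0.35·t(Under Repair) + 0.2·t(Idle)
t(Idle) = 1 + 0.3·t(Degraded) + 0.15·t(Under Repair) + 0.25·t(Idle)
Solving: t(Degraded) = 3.1498, t(Under Repair) = 4.0386, t(Idle) = 3.4010.
Expected hours from Idle to Running: 3.4010.

3.4010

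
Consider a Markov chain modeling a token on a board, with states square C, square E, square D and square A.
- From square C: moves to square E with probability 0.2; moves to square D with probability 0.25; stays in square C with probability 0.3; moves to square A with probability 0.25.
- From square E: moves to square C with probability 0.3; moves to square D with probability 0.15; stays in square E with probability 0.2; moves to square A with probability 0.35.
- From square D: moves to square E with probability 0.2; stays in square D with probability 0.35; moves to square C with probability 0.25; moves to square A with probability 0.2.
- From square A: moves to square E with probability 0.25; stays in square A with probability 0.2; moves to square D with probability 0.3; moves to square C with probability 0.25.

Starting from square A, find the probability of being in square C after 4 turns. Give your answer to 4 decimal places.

Propagate the distribution vector 4 turns from square A.
After 0 turns: (0.0000, 0.0000, 0.0000, 1.0000)
After 1 turn: (0.2500, 0.2500, 0.3000, 0.2000)
After 2 turns: (0.2750, 0.2100, 0.2650, 0.2500)
After 3 turns: (0.2743, 0.2125, 0.2680, 0.2453)
After 4 turns: (0.2743, 0.2123, 0.2678, 0.2456)
P(in square C after 4 turns) = 0.2743

0.2743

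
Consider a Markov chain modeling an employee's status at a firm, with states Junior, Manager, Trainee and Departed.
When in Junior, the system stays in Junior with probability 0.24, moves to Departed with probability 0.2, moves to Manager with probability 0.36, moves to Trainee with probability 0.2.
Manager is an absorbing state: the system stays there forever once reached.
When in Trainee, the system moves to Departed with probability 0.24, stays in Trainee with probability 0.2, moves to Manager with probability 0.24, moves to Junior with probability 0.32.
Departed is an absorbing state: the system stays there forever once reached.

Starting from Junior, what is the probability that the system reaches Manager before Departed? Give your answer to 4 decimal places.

Let h(s) be the probability of absorption at Manager starting from transient state s. Then h(Manager) = 1 and h(Departed) = 0. By first-step analysis:
h(Junior) = 0.24·h(Junior) + 0.36·1 + 0.2·h(Trainee) + 0.2·0
h(Trainee) = 0.32·h(Junior) + 0.24·1 + 0.2·h(Trainee) + 0.24·0
Solving: h(Junior) = 0.6176, h(Trainee) = 0.5471.
Starting from Junior, the probability is 0.6176.

0.6176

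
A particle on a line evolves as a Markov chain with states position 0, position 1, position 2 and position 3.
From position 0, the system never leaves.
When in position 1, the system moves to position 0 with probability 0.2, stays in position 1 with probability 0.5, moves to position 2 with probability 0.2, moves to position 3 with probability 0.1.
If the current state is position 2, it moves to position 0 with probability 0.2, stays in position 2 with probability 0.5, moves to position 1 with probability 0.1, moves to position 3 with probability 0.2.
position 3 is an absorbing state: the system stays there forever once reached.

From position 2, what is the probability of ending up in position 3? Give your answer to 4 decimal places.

0.4783

Let h(s) be the probability of absorption at position 3 starting from transient state s. Then h(position 3) = 1 and h(position 0) = 0. By first-step analysis:
h(position 1) = 0.2·0 + 0.5·h(position 1) + 0.2·h(position 2) + 0.1·1
h(position 2) = 0.2·0 + 0.1·h(position 1) + 0.5·h(position 2) + 0.2·1
Solving: h(position 1) = 0.3913, h(position 2) = 0.4783.
Starting from position 2, the probability is 0.4783.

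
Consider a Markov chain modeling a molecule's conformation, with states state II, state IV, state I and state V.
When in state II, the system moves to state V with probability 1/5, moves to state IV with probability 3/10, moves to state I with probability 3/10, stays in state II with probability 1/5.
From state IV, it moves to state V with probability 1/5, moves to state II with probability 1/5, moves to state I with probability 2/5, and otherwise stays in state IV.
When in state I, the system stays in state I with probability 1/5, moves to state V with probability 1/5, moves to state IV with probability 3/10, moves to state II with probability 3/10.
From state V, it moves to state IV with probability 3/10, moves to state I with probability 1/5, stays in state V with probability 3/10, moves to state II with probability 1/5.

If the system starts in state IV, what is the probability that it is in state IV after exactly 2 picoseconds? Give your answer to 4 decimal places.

0.2800

Propagate the distribution vector 2 picoseconds from state IV.
After 0 picoseconds: (0.0000, 1.0000, 0.0000, 0.0000)
After 1 picosecond: (0.2000, 0.2000, 0.4000, 0.2000)
After 2 picoseconds: (0.2400, 0.2800, 0.2600, 0.2200)
P(in state IV after 2 picoseconds) = 0.2800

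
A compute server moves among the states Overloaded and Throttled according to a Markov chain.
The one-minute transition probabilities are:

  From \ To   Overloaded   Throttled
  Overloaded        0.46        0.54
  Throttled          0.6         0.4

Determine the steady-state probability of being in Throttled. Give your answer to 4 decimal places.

0.4737

Let the stationary distribution be π with π = πP and π_1 + π_2 = 1.
π_1 = 0.46·π_1 + 0.6·π_2
Solving with the normalization constraint gives π = (0.5263, 0.4737).
So the stationary probability of Throttled is 0.4737.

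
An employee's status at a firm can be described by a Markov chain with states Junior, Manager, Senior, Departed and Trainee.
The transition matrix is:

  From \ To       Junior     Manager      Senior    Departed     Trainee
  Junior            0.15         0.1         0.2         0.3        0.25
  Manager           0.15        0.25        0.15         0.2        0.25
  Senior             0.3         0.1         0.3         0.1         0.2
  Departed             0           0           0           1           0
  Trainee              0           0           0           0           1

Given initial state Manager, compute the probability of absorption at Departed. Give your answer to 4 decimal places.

Let h(s) be the probability of absorption at Departed starting from transient state s. Then h(Departed) = 1 and h(Trainee) = 0. By first-step analysis:
h(Junior) = 0.15·h(Junior) + 0.1·h(Manager) + 0.2·h(Senior) + 0.3·1 + 0.25·0
h(Manager) = 0.15·h(Junior) + 0.25·h(Manager) + 0.15·h(Senior) + 0.2·1 + 0.25·0
h(Senior) = 0.3·h(Junior) + 0.1·h(Manager) + 0.3·h(Senior) + 0.1·1 + 0.2·0
Solving: h(Junior) = 0.5061, h(Manager) = 0.4528, h(Senior) = 0.4244.
Starting from Manager, the probability is 0.4528.

0.4528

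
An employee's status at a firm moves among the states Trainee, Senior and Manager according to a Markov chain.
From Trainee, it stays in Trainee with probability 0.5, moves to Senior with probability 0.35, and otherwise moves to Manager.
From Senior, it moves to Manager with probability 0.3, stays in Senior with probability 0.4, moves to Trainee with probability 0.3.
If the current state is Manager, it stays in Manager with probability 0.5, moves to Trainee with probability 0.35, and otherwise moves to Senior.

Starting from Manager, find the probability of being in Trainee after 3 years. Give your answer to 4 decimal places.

0.3964

Propagate the distribution vector 3 years from Manager.
After 0 years: (0.0000, 0.0000, 1.0000)
After 1 year: (0.3500, 0.1500, 0.5000)
After 2 years: (0.3950, 0.2575, 0.3475)
After 3 years: (0.3964, 0.2934, 0.3103)
P(in Trainee after 3 years) = 0.3964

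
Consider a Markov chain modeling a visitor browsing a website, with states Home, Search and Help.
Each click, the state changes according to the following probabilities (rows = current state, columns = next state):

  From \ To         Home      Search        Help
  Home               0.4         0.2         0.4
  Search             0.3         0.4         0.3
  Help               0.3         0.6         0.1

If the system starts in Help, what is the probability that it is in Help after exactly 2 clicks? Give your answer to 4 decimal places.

0.3100

Sum over the intermediate state after 1 click:
P = P(Help→Home)·P(Home→Help) + P(Help→Search)·P(Search→Help) + P(Help→Help)·P(Help→Help)
  = 0.3×0.4 + 0.6×0.3 + 0.1×0.1
  = 0.1200 + 0.1800 + 0.0100 = 0.3100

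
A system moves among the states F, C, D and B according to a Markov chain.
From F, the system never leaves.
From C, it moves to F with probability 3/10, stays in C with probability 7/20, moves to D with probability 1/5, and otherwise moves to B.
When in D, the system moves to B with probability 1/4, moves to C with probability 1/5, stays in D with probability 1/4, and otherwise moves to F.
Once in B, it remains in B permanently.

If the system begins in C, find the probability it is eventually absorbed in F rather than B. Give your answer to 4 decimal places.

Let h(s) be the probability of absorption at F starting from transient state s. Then h(F) = 1 and h(B) = 0. By first-step analysis:
h(C) = 0.3·1 + 0.35·h(C) + 0.2·h(D) + 0.15·0
h(D) = 0.3·1 + 0.2·h(C) + 0.25·h(D) + 0.25·0
Solving: h(C) = 0.6369, h(D) = 0.5698.
Starting from C, the probability is 0.6369.

0.6369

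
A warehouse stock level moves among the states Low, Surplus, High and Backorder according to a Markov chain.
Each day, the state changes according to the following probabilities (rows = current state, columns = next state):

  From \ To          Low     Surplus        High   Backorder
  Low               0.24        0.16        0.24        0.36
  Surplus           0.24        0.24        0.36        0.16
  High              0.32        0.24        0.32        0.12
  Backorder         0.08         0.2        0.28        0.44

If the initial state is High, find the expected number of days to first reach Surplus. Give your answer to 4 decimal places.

Let t(s) be the expected number of days to first reach Surplus from state s, with t(Surplus) = 0. Conditioning on the first day:
t(Low) = 1 + 0.24·t(Low) + 0.24·t(High) + 0.36·t(Backorder)
t(High) = 1 + 0.32·t(Low) + 0.32·t(High) + 0.12·t(Backorder)
t(Backorder) = 1 + 0.08·t(Low) + 0.28·t(High) + 0.44·t(Backorder)
Solving: t(Low) = 5.1344, t(High) = 4.7505, t(Backorder) = 4.8944.
Expected days from High to Surplus: 4.7505.

4.7505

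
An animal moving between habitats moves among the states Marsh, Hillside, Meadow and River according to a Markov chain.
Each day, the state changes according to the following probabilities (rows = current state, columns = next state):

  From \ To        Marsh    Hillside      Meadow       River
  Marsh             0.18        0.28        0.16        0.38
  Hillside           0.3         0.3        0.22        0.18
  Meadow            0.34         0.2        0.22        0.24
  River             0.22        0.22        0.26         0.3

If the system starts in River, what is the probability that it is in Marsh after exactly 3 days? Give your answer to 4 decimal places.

0.2555

Propagate the distribution vector 3 days from River.
After 0 days: (0.0000, 0.0000, 0.0000, 1.0000)
After 1 day: (0.2200, 0.2200, 0.2600, 0.3000)
After 2 days: (0.2600, 0.2456, 0.2188, 0.2756)
After 3 days: (0.2555, 0.2509, 0.2154, 0.2782)
P(in Marsh after 3 days) = 0.2555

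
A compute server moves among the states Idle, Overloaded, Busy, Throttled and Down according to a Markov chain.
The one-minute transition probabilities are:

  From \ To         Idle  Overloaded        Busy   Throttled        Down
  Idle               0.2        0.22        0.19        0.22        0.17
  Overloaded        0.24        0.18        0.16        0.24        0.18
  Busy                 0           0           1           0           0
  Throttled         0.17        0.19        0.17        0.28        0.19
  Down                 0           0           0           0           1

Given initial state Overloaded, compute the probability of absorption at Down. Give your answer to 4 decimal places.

0.5164

Let h(s) be the probability of absorption at Down starting from transient state s. Then h(Down) = 1 and h(Busy) = 0. By first-step analysis:
h(Idle) = 0.2·h(Idle) + 0.22·h(Overloaded) + 0.19·0 + 0.22·h(Throttled) + 0.17·1
h(Overloaded) = 0.24·h(Idle) + 0.18·h(Overloaded) + 0.16·0 + 0.24·h(Throttled) + 0.18·1
h(Throttled) = 0.17·h(Idle) + 0.19·h(Overloaded) + 0.17·0 + 0.28·h(Throttled) + 0.19·1
Solving: h(Idle) = 0.4968, h(Overloaded) = 0.5164, h(Throttled) = 0.5175.
Starting from Overloaded, the probability is 0.5164.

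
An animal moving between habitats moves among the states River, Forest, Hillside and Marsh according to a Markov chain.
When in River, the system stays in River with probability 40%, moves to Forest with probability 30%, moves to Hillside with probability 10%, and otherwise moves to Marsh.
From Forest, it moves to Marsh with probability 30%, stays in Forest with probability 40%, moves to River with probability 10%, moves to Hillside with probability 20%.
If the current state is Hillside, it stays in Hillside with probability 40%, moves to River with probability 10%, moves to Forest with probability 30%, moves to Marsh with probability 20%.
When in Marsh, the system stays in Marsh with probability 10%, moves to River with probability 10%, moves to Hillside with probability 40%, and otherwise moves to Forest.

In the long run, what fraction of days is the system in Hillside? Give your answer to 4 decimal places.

0.2857

Let the stationary distribution be π with π = πP and π_1 + π_2 + π_3 + π_4 = 1.
π_1 = 0.4·π_1 + 0.1·π_2 + 0.1·π_3 + 0.1·π_4
π_2 = 0.3·π_1 + 0.4·π_2 + 0.3·π_3 + 0.4·π_4
π_3 = 0.1·π_1 + 0.2·π_2 + 0.4·π_3 + 0.4·π_4
Solving with the normalization constraint gives π = (0.1429, 0.3571, 0.2857, 0.2143).
So the stationary probability of Hillside is 0.2857.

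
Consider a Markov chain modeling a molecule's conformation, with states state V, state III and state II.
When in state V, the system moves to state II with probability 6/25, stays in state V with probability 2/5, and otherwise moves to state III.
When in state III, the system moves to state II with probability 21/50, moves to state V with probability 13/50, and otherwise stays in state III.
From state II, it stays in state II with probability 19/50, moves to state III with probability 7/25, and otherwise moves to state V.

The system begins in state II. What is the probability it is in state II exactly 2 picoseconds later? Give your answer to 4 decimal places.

Sum over the intermediate state after 1 picosecond:
P = P(state II→state V)·P(state V→state II) + P(state II→state III)·P(state III→state II) + P(state II→state II)·P(state II→state II)
  = 0.34×0.24 + 0.28×0.42 + 0.38×0.38
  = 0.0816 + 0.1176 + 0.1444 = 0.3436

0.3436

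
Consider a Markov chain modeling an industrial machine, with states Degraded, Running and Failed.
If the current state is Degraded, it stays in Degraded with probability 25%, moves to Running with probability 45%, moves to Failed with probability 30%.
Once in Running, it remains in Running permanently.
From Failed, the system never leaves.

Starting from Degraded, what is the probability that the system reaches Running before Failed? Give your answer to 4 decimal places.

0.6000

Let h(s) be the probability of absorption at Running starting from transient state s. Then h(Running) = 1 and h(Failed) = 0. By first-step analysis:
h(Degraded) = 0.25·h(Degraded) + 0.45·1 + 0.3·0
Solving: h(Degraded) = 0.6000.
Starting from Degraded, the probability is 0.6000.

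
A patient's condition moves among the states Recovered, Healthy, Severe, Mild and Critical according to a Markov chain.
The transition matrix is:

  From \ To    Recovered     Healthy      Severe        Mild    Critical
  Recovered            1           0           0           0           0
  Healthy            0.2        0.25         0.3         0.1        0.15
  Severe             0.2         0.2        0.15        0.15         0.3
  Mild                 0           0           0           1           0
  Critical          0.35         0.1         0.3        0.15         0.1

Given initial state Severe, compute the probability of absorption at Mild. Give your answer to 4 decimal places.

0.3754

Let h(s) be the probability of absorption at Mild starting from transient state s. Then h(Mild) = 1 and h(Recovered) = 0. By first-step analysis:
h(Healthy) = 0.2·0 + 0.25·h(Healthy) + 0.3·h(Severe) + 0.1·1 + 0.15·h(Critical)
h(Severe) = 0.2·0 + 0.2·h(Healthy) + 0.15·h(Severe) + 0.15·1 + 0.3·h(Critical)
h(Critical) = 0.35·0 + 0.1·h(Healthy) + 0.3·h(Severe) + 0.15·1 + 0.1·h(Critical)
Solving: h(Healthy) = 0.3496, h(Severe) = 0.3754, h(Critical) = 0.3307.
Starting from Severe, the probability is 0.3754.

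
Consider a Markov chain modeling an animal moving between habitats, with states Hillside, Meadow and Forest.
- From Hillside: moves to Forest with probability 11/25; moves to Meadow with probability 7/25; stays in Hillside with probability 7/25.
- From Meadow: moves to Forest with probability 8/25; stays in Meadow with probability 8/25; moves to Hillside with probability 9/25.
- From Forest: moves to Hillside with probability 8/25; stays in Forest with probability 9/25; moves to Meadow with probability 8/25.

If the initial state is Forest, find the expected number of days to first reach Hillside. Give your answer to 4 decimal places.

Let t(s) be the expected number of days to first reach Hillside from state s, with t(Hillside) = 0. Conditioning on the first day:
t(Meadow) = 1 + 0.32·t(Meadow) + 0.32·t(Forest)
t(Forest) = 1 + 0.32·t(Meadow) + 0.36·t(Forest)
Solving: t(Meadow) = 2.8846, t(Forest) = 3.0048.
Expected days from Forest to Hillside: 3.0048.

3.0048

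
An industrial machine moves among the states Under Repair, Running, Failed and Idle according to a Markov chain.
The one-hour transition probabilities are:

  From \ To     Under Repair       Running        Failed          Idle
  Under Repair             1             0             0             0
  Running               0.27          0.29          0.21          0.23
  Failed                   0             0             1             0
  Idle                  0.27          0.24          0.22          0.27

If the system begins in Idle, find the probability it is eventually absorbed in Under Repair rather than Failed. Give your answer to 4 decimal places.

0.5539

Let h(s) be the probability of absorption at Under Repair starting from transient state s. Then h(Under Repair) = 1 and h(Failed) = 0. By first-step analysis:
h(Running) = 0.27·1 + 0.29·h(Running) + 0.21·0 + 0.23·h(Idle)
h(Idle) = 0.27·1 + 0.24·h(Running) + 0.22·0 + 0.27·h(Idle)
Solving: h(Running) = 0.5597, h(Idle) = 0.5539.
Starting from Idle, the probability is 0.5539.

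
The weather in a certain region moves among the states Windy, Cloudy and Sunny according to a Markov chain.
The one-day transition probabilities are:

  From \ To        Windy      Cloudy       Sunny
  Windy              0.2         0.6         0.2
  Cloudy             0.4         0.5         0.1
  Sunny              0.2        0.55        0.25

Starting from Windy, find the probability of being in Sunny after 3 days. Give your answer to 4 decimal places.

Propagate the distribution vector 3 days from Windy.
After 0 days: (1.0000, 0.0000, 0.0000)
After 1 day: (0.2000, 0.6000, 0.2000)
After 2 days: (0.3200, 0.5300, 0.1500)
After 3 days: (0.3060, 0.5395, 0.1545)
P(in Sunny after 3 days) = 0.1545

0.1545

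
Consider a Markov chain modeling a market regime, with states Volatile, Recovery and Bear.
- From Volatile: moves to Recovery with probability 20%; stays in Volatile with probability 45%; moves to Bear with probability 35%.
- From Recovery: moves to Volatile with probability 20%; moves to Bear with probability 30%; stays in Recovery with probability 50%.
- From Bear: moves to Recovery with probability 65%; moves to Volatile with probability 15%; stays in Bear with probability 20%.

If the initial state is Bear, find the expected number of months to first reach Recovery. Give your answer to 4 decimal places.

Let t(s) be the expected number of months to first reach Recovery from state s, with t(Recovery) = 0. Conditioning on the first month:
t(Volatile) = 1 + 0.45·t(Volatile) + 0.35·t(Bear)
t(Bear) = 1 + 0.15·t(Volatile) + 0.2·t(Bear)
Solving: t(Volatile) = 2.9677, t(Bear) = 1.8065.
Expected months from Bear to Recovery: 1.8065.

1.8065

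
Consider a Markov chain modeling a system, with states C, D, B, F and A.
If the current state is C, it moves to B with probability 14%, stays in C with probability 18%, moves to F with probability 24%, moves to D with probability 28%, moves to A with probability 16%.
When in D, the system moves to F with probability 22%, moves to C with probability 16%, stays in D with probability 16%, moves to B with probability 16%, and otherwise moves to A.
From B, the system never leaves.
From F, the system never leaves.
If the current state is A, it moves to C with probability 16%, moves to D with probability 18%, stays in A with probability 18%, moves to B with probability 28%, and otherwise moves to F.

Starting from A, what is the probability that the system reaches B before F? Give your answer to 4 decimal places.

0.5266

Let h(s) be the probability of absorption at B starting from transient state s. Then h(B) = 1 and h(F) = 0. By first-step analysis:
h(C) = 0.18·h(C) + 0.28·h(D) + 0.14·1 + 0.24·0 + 0.16·h(A)
h(D) = 0.16·h(C) + 0.16·h(D) + 0.16·1 + 0.22·0 + 0.3·h(A)
h(A) = 0.16·h(C) + 0.18·h(D) + 0.28·1 + 0.2·0 + 0.18·h(A)
Solving: h(C) = 0.4308, h(D) = 0.4606, h(A) = 0.5266.
Starting from A, the probability is 0.5266.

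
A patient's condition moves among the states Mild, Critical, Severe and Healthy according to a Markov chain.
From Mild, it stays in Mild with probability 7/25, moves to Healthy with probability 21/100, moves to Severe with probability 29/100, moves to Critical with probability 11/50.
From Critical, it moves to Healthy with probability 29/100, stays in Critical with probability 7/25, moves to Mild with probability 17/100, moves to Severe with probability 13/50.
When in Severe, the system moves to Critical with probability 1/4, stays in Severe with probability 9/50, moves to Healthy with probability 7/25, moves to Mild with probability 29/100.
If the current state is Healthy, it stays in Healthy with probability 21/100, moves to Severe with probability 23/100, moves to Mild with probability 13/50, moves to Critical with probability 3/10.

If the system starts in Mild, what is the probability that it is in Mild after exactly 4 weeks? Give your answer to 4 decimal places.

0.2486

Propagate the distribution vector 4 weeks from Mild.
After 0 weeks: (1.0000, 0.0000, 0.0000, 0.0000)
After 1 week: (0.2800, 0.2200, 0.2900, 0.2100)
After 2 weeks: (0.2545, 0.2587, 0.2389, 0.2479)
After 3 weeks: (0.2490, 0.2625, 0.2411, 0.2474)
After 4 weeks: (0.2486, 0.2628, 0.2408, 0.2479)
P(in Mild after 4 weeks) = 0.2486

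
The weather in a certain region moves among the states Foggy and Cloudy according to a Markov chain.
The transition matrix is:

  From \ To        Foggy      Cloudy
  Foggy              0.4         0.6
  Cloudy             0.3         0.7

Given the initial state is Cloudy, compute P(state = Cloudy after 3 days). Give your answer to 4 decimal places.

Propagate the distribution vector 3 days from Cloudy.
After 0 days: (0.0000, 1.0000)
After 1 day: (0.3000, 0.7000)
After 2 days: (0.3300, 0.6700)
After 3 days: (0.3330, 0.6670)
P(in Cloudy after 3 days) = 0.6670

0.6670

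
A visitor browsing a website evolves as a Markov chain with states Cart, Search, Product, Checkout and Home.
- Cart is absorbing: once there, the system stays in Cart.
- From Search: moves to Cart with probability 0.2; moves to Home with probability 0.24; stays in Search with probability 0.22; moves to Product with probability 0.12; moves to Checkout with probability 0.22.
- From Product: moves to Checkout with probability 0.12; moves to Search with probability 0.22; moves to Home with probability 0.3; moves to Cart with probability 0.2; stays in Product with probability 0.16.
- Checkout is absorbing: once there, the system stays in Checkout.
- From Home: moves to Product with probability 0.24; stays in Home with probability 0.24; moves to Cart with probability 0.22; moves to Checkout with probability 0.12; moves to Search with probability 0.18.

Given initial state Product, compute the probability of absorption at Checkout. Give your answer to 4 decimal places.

Let h(s) be the probability of absorption at Checkout starting from transient state s. Then h(Checkout) = 1 and h(Cart) = 0. By first-step analysis:
h(Search) = 0.2·0 + 0.22·h(Search) + 0.12·h(Product) + 0.22·1 + 0.24·h(Home)
h(Product) = 0.2·0 + 0.22·h(Search) + 0.16·h(Product) + 0.12·1 + 0.3·h(Home)
h(Home) = 0.22·0 + 0.18·h(Search) + 0.24·h(Product) + 0.12·1 + 0.24·h(Home)
Solving: h(Search) = 0.4668, h(Product) = 0.4069, h(Home) = 0.3969.
Starting from Product, the probability is 0.4069.

0.4069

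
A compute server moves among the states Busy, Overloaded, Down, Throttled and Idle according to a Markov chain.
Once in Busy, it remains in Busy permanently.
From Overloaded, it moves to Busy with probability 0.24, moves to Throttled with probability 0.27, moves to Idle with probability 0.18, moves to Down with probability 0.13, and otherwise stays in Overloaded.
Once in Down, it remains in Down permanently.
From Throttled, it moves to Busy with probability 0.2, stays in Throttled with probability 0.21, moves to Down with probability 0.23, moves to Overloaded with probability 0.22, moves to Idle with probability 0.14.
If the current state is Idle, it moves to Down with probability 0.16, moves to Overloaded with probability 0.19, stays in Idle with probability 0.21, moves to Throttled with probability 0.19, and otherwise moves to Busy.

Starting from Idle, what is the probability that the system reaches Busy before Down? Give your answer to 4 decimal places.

Let h(s) be the probability of absorption at Busy starting from transient state s. Then h(Busy) = 1 and h(Down) = 0. By first-step analysis:
h(Overloaded) = 0.24·1 + 0.18·h(Overloaded) + 0.13·0 + 0.27·h(Throttled) + 0.18·h(Idle)
h(Throttled) = 0.2·1 + 0.22·h(Overloaded) + 0.23·0 + 0.21·h(Throttled) + 0.14·h(Idle)
h(Idle) = 0.25·1 + 0.19·h(Overloaded) + 0.16·0 + 0.19·h(Throttled) + 0.21·h(Idle)
Solving: h(Overloaded) = 0.5928, h(Throttled) = 0.5218, h(Idle) = 0.5845.
Starting from Idle, the probability is 0.5845.

0.5845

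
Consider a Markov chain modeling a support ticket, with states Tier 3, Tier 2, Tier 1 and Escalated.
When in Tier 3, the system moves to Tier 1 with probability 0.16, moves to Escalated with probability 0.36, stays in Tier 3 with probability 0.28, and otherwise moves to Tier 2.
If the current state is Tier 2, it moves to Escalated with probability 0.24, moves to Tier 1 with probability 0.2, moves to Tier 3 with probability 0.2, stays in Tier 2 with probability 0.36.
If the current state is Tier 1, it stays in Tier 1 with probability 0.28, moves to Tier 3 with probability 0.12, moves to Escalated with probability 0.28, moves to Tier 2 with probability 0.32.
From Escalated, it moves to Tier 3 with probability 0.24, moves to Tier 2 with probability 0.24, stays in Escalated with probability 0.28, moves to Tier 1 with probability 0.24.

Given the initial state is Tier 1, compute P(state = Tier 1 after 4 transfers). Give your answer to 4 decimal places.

Propagate the distribution vector 4 transfers from Tier 1.
After 0 transfers: (0.0000, 0.0000, 1.0000, 0.0000)
After 1 transfer: (0.1200, 0.3200, 0.2800, 0.2800)
After 2 transfers: (0.1984, 0.2960, 0.2288, 0.2768)
After 3 transfers: (0.2086, 0.2859, 0.2214, 0.2840)
After 4 transfers: (0.2103, 0.2837, 0.2207, 0.2853)
P(in Tier 1 after 4 transfers) = 0.2207

0.2207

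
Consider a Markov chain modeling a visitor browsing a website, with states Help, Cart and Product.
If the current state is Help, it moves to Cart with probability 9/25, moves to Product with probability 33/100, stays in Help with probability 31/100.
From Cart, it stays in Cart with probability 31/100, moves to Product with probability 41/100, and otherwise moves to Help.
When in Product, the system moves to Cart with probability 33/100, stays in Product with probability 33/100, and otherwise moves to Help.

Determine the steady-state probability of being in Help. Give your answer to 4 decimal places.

0.3107

Let the stationary distribution be π with π = πP and π_1 + π_2 + π_3 = 1.
π_1 = 0.31·π_1 + 0.28·π_2 + 0.34·π_3
π_2 = 0.36·π_1 + 0.31·π_2 + 0.33·π_3
Solving with the normalization constraint gives π = (0.3107, 0.3327, 0.3566).
So the stationary probability of Help is 0.3107.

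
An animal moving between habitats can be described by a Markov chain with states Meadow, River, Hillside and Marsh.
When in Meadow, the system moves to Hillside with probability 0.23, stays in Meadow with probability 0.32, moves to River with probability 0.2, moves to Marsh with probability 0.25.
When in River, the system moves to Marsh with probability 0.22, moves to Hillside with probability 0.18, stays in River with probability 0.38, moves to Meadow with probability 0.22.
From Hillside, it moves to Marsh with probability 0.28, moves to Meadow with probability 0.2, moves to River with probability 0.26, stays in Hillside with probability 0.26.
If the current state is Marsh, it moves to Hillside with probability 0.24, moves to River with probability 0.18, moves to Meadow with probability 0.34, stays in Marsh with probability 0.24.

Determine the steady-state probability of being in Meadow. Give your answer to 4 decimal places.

0.2723

Let the stationary distribution be π with π = πP and π_1 + π_2 + π_3 + π_4 = 1.
π_1 = 0.32·π_1 + 0.22·π_2 + 0.2·π_3 + 0.34·π_4
π_2 = 0.2·π_1 + 0.38·π_2 + 0.26·π_3 + 0.18·π_4
π_3 = 0.23·π_1 + 0.18·π_2 + 0.26·π_3 + 0.24·π_4
Solving with the normalization constraint gives π = (0.2723, 0.2545, 0.2265, 0.2467).
So the stationary probability of Meadow is 0.2723.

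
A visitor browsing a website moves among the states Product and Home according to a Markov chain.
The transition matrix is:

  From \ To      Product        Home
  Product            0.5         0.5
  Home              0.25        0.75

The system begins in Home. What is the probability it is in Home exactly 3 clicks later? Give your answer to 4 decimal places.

0.6719

Propagate the distribution vector 3 clicks from Home.
After 0 clicks: (0.0000, 1.0000)
After 1 click: (0.2500, 0.7500)
After 2 clicks: (0.3125, 0.6875)
After 3 clicks: (0.3281, 0.6719)
P(in Home after 3 clicks) = 0.6719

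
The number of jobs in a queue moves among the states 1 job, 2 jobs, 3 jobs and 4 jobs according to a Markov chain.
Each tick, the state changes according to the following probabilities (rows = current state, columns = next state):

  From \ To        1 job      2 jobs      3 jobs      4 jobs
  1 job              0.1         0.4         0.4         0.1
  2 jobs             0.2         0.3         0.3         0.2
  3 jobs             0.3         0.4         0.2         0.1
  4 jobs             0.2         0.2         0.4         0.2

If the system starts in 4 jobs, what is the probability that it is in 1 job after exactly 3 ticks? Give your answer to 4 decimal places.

Propagate the distribution vector 3 ticks from 4 jobs.
After 0 ticks: (0.0000, 0.0000, 0.0000, 1.0000)
After 1 tick: (0.2000, 0.2000, 0.4000, 0.2000)
After 2 ticks: (0.2200, 0.3400, 0.3000, 0.1400)
After 3 ticks: (0.2080, 0.3380, 0.3060, 0.1480)
P(in 1 job after 3 ticks) = 0.2080

0.2080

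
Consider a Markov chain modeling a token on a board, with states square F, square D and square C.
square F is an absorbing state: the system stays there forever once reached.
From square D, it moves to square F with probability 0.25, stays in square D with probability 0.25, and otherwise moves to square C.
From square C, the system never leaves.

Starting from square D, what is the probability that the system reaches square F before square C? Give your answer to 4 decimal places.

Let h(s) be the probability of absorption at square F starting from transient state s. Then h(square F) = 1 and h(square C) = 0. By first-step analysis:
h(square D) = 0.25·1 + 0.25·h(square D) + 0.5·0
Solving: h(square D) = 0.3333.
Starting from square D, the probability is 0.3333.

0.3333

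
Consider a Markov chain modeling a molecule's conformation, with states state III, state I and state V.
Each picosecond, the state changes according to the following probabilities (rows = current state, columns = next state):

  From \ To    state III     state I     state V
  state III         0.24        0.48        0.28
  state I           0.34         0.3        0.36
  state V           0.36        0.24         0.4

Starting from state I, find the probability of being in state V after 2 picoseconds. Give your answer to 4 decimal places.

0.3472

Sum over the intermediate state after 1 picosecond:
P = P(state I→state III)·P(state III→state V) + P(state I→state I)·P(state I→state V) + P(state I→state V)·P(state V→state V)
  = 0.34×0.28 + 0.3×0.36 + 0.36×0.4
  = 0.0952 + 0.1080 + 0.1440 = 0.3472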